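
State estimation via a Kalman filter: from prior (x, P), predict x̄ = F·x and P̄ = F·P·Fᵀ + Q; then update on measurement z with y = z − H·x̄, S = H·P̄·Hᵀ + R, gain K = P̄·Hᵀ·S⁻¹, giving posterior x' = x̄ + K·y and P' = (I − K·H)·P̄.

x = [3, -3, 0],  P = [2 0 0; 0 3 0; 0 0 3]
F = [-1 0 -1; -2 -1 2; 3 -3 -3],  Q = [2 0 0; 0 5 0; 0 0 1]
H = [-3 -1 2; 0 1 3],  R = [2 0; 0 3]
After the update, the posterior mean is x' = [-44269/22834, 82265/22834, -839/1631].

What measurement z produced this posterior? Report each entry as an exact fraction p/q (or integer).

x̄ = F·x = [-3, -3, 18]
P̄ = F·P·Fᵀ + Q = [7 -2 3; -2 28 -21; 3 -21 73]
S = H·P̄·Hᵀ + R = [421 410; 410 562]
K = P̄·Hᵀ·S⁻¹ = [-1696/11417 2759/22834; -3603/11417 3835/22834; 544/4893 1327/4893]
x' − x̄ = [24233/22834, 150767/22834, -30197/1631] = K·y
y = (KᵀK)⁻¹·Kᵀ·(x' − x̄) = [-47, -49]
z = y + H·x̄ = [-47, -49] + [48, 51] = [1, 2]

z = [1, 2]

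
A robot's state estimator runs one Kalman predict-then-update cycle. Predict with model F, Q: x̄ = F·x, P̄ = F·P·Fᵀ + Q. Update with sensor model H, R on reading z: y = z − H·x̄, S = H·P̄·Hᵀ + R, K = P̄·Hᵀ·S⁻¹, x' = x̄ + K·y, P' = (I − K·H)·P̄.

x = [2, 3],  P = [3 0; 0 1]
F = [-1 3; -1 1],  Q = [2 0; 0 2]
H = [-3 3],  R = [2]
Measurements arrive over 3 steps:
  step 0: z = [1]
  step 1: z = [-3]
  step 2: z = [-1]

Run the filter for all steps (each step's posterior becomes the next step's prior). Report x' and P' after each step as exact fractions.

step 0: x' = [31/37, 1], P' = [230/37 6; 6 6]
step 1: x' = [5831/4699, 1095/4699], P' = [10636/4699 9674/4699; 9674/4699 9748/4699]
step 2: x' = [-172433/264745, -52261/52949], P' = [545208/264745 99334/52949; 99334/52949 101184/52949]

step 0: x̄ = F·x = [7, 1]
step 0: P̄ = F·P·Fᵀ + Q = [14 6; 6 6]
step 0: y = z − H·x̄ = [19]
step 0: S = H·P̄·Hᵀ + R = [74]
step 0: K = P̄·Hᵀ·S⁻¹ = [-12/37; 0]
step 0: x' = x̄ + K·y = [31/37, 1]
step 0: P' = (I − K·H)·P̄ = [230/37 6; 6 6]
step 1: x̄ = F·x = [80/37, 6/37]
step 1: P̄ = F·P·Fᵀ + Q = [970/37 8/37; 8/37 82/37]
step 1: y = z − H·x̄ = [3]
step 1: S = H·P̄·Hᵀ + R = [254]
step 1: K = P̄·Hᵀ·S⁻¹ = [-39/127; 3/127]
step 1: x' = x̄ + K·y = [5831/4699, 1095/4699]
step 1: P' = (I − K·H)·P̄ = [10636/4699 9674/4699; 9674/4699 9748/4699]
step 2: x̄ = F·x = [-2546/4699, -128/127]
step 2: P̄ = F·P·Fᵀ + Q = [49722/4699 32/127; 32/127 282/127]
step 2: y = z − H·x̄ = [1871/4699]
step 2: S = H·P̄·Hᵀ + R = [529490/4699]
step 2: K = P̄·Hᵀ·S⁻¹ = [-72807/264745; 2775/52949]
step 2: x' = x̄ + K·y = [-172433/264745, -52261/52949]
step 2: P' = (I − K·H)·P̄ = [545208/264745 99334/52949; 99334/52949 101184/52949]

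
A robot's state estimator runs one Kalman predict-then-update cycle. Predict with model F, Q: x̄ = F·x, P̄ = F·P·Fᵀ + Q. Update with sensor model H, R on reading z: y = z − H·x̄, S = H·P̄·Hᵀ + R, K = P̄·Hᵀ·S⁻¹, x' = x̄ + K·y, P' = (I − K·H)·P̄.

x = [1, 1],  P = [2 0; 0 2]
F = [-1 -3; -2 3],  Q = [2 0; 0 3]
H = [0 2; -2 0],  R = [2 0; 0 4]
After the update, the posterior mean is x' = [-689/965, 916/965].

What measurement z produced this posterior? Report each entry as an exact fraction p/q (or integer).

x̄ = F·x = [-4, 1]
P̄ = F·P·Fᵀ + Q = [22 -14; -14 29]
S = H·P̄·Hᵀ + R = [118 56; 56 92]
K = P̄·Hᵀ·S⁻¹ = [-14/965 -453/965; 471/965 7/965]
x' − x̄ = [3171/965, -49/965] = K·y
y = (KᵀK)⁻¹·Kᵀ·(x' − x̄) = [0, -7]
z = y + H·x̄ = [0, -7] + [2, 8] = [2, 1]

z = [2, 1]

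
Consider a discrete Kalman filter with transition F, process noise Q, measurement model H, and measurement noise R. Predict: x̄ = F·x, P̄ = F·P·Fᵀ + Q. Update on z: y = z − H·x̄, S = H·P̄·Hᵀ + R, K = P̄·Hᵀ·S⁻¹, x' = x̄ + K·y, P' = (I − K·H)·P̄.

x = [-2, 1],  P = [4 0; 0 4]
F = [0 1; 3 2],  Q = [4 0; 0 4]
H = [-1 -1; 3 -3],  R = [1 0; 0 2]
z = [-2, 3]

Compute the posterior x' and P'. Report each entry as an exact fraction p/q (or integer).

x' = [10745/7209, 3452/7209]
P' = [2120/7209 1352/7209; 1352/7209 2168/7209]

x̄ = F·x = [1, -4]
P̄ = F·P·Fᵀ + Q = [8 8; 8 56]
y = z − H·x̄ = [-5, -12]
S = H·P̄·Hᵀ + R = [81 144; 144 434]
K = P̄·Hᵀ·S⁻¹ = [-3472/7209 128/801; -3520/7209 -136/801]
x' = x̄ + K·y = [10745/7209, 3452/7209]
P' = (I − K·H)·P̄ = [2120/7209 1352/7209; 1352/7209 2168/7209]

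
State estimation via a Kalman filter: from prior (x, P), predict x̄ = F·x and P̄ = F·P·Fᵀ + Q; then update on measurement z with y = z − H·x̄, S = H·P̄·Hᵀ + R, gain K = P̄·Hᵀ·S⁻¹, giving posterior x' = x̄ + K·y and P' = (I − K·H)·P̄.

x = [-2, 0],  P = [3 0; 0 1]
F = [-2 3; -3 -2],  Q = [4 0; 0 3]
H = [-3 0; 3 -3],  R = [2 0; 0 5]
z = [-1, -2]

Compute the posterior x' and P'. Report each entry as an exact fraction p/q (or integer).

x' = [22309/58951, 65268/58951]
P' = [12958/58951 12828/58951; 12828/58951 44818/58951]

x̄ = F·x = [4, 6]
P̄ = F·P·Fᵀ + Q = [25 12; 12 34]
y = z − H·x̄ = [11, 4]
S = H·P̄·Hᵀ + R = [227 -117; -117 320]
K = P̄·Hᵀ·S⁻¹ = [-19437/58951 78/58951; -19242/58951 -19194/58951]
x' = x̄ + K·y = [22309/58951, 65268/58951]
P' = (I − K·H)·P̄ = [12958/58951 12828/58951; 12828/58951 44818/58951]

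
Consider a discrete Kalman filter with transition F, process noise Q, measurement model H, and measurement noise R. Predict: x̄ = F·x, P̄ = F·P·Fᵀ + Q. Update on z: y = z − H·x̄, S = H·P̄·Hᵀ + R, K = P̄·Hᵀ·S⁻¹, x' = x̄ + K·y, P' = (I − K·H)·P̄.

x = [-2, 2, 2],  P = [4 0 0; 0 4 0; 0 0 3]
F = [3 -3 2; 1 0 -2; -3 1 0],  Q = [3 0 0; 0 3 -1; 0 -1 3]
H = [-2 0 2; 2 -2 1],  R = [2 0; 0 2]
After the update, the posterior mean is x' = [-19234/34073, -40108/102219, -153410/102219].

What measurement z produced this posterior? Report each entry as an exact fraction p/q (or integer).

x̄ = F·x = [-8, -6, 8]
P̄ = F·P·Fᵀ + Q = [87 0 -48; 0 19 -13; -48 -13 43]
S = H·P̄·Hᵀ + R = [906 -306; -306 329]
K = P̄·Hᵀ·S⁻¹ = [-8379/34073 5256/34073; -12080/102219 -9027/34073; 25808/102219 5205/34073]
x' − x̄ = [253350/34073, 573206/102219, -971162/102219] = K·y
y = (KᵀK)⁻¹·Kᵀ·(x' − x̄) = [-34, -6]
z = y + H·x̄ = [-34, -6] + [32, 4] = [-2, -2]

z = [-2, -2]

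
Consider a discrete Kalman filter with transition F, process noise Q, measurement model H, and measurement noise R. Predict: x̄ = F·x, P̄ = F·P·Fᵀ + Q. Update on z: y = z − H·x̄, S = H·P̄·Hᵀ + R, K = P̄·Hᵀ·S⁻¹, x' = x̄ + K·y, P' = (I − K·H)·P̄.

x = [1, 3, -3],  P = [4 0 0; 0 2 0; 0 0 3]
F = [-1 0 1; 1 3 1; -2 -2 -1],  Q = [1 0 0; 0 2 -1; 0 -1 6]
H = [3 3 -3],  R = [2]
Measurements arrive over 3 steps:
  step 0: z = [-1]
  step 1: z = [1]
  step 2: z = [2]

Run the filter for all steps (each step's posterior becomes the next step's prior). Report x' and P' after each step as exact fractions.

step 0: x' = [-1951/469, 1408/469, -395/469], P' = [3734/469 -919/469 2813/469; -919/469 1413/469 444/469; 2813/469 444/469 3309/469]
step 1: x' = [452152/146573, 339816/146573, 742597/146573], P' = [457762/146573 191978/146573 647760/146573; 191978/146573 436255/146573 613899/146573; 647760/146573 613899/146573 1277887/146573]
step 2: x' = [-2229318930/3522514639, 970132612/3522514639, -3673797846/3522514639], P' = [5293029911/3522514639 170125719/3522514639 5399783860/3522514639; 170125719/3522514639 7050492597/3522514639 6861128094/3522514639; 5399783860/3522514639 6861128094/3522514639 12620374988/3522514639]

step 0: x̄ = F·x = [-4, 7, -5]
step 0: P̄ = F·P·Fᵀ + Q = [8 -1 5; -1 27 -24; 5 -24 33]
step 0: y = z − H·x̄ = [-25]
step 0: S = H·P̄·Hᵀ + R = [938]
step 0: K = P̄·Hᵀ·S⁻¹ = [3/469; 75/469; -78/469]
step 0: x' = x̄ + K·y = [-1951/469, 1408/469, -395/469]
step 0: P' = (I − K·H)·P̄ = [3734/469 -919/469 2813/469; -919/469 1413/469 444/469; 2813/469 444/469 3309/469]
step 1: x̄ = F·x = [1556/469, 1878/469, 1481/469]
step 1: P̄ = F·P·Fᵀ + Q = [1886/469 3664/469 -1380/469; 3664/469 23474/469 -23031/469; -1380/469 -23031/469 32387/469]
step 1: y = z − H·x̄ = [-770/67]
step 1: S = H·P̄·Hᵀ + R = [146573/67]
step 1: K = P̄·Hᵀ·S⁻¹ = [2970/146573; 21501/146573; -24342/146573]
step 1: x' = x̄ + K·y = [452152/146573, 339816/146573, 742597/146573]
step 1: P' = (I − K·H)·P̄ = [457762/146573 191978/146573 647760/146573; 191978/146573 436255/146573 613899/146573; 647760/146573 613899/146573 1277887/146573]
step 2: x̄ = F·x = [290445/146573, 2214197/146573, -2326533/146573]
step 2: P̄ = F·P·Fᵀ + Q = [586702/146573 297984/20939 -1853965/146573; 297984/20939 12085872/146573 -11506113/146573; -1853965/146573 -11506113/146573 12315853/146573]
step 2: y = z − H·x̄ = [-14200379/146573]
step 2: S = H·P̄·Hᵀ + R = [503216377/146573]
step 2: K = P̄·Hᵀ·S⁻¹ = [13579665/503216377; 77033619/503216377; -77027793/503216377]
step 2: x' = x̄ + K·y = [-2229318930/3522514639, 970132612/3522514639, -3673797846/3522514639]
step 2: P' = (I − K·H)·P̄ = [5293029911/3522514639 170125719/3522514639 5399783860/3522514639; 170125719/3522514639 7050492597/3522514639 6861128094/3522514639; 5399783860/3522514639 6861128094/3522514639 12620374988/3522514639]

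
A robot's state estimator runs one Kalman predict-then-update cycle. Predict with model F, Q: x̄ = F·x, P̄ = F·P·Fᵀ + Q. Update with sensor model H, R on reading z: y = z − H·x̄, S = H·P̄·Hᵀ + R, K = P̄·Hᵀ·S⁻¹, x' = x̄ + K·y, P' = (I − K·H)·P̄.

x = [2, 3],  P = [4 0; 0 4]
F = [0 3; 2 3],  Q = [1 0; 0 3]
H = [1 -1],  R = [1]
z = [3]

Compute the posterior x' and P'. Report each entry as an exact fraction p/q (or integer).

x' = [28/3, 20/3]
P' = [776/21 775/21; 775/21 794/21]

x̄ = F·x = [9, 13]
P̄ = F·P·Fᵀ + Q = [37 36; 36 55]
y = z − H·x̄ = [7]
S = H·P̄·Hᵀ + R = [21]
K = P̄·Hᵀ·S⁻¹ = [1/21; -19/21]
x' = x̄ + K·y = [28/3, 20/3]
P' = (I − K·H)·P̄ = [776/21 775/21; 775/21 794/21]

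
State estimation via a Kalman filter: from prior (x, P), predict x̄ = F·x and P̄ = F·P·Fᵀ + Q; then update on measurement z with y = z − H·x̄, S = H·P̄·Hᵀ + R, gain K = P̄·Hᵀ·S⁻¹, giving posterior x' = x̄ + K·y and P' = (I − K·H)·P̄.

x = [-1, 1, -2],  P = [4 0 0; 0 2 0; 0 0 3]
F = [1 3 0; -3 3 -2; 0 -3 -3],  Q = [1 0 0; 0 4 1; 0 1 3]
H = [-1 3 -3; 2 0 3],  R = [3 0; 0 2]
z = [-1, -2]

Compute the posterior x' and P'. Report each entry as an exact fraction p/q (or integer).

x̄ = F·x = [2, 10, 3]
P̄ = F·P·Fᵀ + Q = [23 6 -18; 6 70 1; -18 1 48]
y = z − H·x̄ = [-20, -15]
S = H·P̄·Hᵀ + R = [926 -271; -271 310]
K = P̄·Hᵀ·S⁻¹ = [13022/213619 5871/213619; 66375/213619 68361/213619; -1266/30517 9525/30517]
x' = x̄ + K·y = [78733/213619, -216725/213619, -26004/30517]
P' = (I − K·H)·P̄ = [4322127/213619 -1423773/213619 -411072/30517; -1423773/213619 586540/213619 142108/30517; -411072/30517 142108/30517 280398/30517]

x' = [78733/213619, -216725/213619, -26004/30517]
P' = [4322127/213619 -1423773/213619 -411072/30517; -1423773/213619 586540/213619 142108/30517; -411072/30517 142108/30517 280398/30517]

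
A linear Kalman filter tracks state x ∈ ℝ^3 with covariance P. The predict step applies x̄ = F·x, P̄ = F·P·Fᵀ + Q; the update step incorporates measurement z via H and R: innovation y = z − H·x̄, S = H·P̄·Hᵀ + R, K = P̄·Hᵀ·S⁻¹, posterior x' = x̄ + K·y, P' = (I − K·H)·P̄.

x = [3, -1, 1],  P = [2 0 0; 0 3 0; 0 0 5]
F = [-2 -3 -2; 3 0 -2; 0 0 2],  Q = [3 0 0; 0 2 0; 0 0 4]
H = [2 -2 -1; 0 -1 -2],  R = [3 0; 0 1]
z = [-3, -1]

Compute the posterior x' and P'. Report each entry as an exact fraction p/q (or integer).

x' = [33953/11771, 65193/11771, -25994/11771]
P' = [204958/11771 265592/11771 -132956/11771; 265592/11771 360488/11771 -182268/11771; -132956/11771 -182268/11771 95000/11771]

x̄ = F·x = [-5, 7, 2]
P̄ = F·P·Fᵀ + Q = [58 8 -20; 8 40 -20; -20 -20 24]
y = z − H·x̄ = [23, 10]
S = H·P̄·Hᵀ + R = [355 92; 92 57]
K = P̄·Hᵀ·S⁻¹ = [3896/11771 320/11771; -2508/11771 4048/11771; 1208/11771 -7732/11771]
x' = x̄ + K·y = [33953/11771, 65193/11771, -25994/11771]
P' = (I − K·H)·P̄ = [204958/11771 265592/11771 -132956/11771; 265592/11771 360488/11771 -182268/11771; -132956/11771 -182268/11771 95000/11771]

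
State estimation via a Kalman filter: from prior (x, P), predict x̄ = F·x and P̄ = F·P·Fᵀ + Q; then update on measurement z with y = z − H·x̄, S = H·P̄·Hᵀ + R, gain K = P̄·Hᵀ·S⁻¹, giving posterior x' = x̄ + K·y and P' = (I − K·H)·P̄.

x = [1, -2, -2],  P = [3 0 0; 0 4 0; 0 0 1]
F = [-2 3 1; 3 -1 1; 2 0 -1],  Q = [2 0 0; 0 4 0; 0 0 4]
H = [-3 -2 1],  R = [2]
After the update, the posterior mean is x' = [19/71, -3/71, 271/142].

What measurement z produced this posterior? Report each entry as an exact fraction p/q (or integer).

x̄ = F·x = [-10, 3, 4]
P̄ = F·P·Fᵀ + Q = [51 -29 -13; -29 36 17; -13 17 17]
S = H·P̄·Hᵀ + R = [284]
K = P̄·Hᵀ·S⁻¹ = [-27/71; 8/71; 11/142]
x' − x̄ = [729/71, -216/71, -297/142] = K·y
y = (KᵀK)⁻¹·Kᵀ·(x' − x̄) = [-27]
z = y + H·x̄ = [-27] + [28] = [1]

z = [1]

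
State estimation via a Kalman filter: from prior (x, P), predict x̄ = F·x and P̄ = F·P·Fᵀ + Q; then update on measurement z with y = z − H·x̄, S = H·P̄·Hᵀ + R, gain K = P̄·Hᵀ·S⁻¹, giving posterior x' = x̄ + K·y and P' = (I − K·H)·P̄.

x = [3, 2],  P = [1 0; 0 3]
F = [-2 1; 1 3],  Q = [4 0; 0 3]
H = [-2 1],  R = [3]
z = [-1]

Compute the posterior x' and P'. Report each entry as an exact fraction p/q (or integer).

x̄ = F·x = [-4, 9]
P̄ = F·P·Fᵀ + Q = [11 7; 7 31]
y = z − H·x̄ = [-18]
S = H·P̄·Hᵀ + R = [50]
K = P̄·Hᵀ·S⁻¹ = [-3/10; 17/50]
x' = x̄ + K·y = [7/5, 72/25]
P' = (I − K·H)·P̄ = [13/2 121/10; 121/10 1261/50]

x' = [7/5, 72/25]
P' = [13/2 121/10; 121/10 1261/50]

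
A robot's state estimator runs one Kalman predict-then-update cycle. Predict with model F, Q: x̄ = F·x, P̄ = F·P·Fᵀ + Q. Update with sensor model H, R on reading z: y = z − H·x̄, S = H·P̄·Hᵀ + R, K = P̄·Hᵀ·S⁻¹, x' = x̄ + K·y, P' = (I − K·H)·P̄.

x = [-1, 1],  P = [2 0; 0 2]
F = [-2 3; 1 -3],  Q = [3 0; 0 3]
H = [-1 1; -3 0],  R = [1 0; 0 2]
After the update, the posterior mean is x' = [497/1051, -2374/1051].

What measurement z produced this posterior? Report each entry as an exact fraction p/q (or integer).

z = [-3, -1]

x̄ = F·x = [5, -4]
P̄ = F·P·Fᵀ + Q = [29 -22; -22 23]
S = H·P̄·Hᵀ + R = [97 153; 153 263]
K = P̄·Hᵀ·S⁻¹ = [-51/1051 -318/1051; 1737/2102 -483/2102]
x' − x̄ = [-4758/1051, 1830/1051] = K·y
y = (KᵀK)⁻¹·Kᵀ·(x' − x̄) = [6, 14]
z = y + H·x̄ = [6, 14] + [-9, -15] = [-3, -1]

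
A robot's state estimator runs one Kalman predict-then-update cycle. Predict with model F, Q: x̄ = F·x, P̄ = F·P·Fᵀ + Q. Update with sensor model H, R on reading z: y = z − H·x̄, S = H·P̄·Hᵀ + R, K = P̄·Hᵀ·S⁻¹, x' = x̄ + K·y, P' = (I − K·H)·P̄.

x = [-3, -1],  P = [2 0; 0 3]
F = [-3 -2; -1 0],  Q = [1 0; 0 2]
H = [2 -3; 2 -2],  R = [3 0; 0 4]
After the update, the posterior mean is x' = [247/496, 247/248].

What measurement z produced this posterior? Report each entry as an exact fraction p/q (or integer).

z = [-1, -3]

x̄ = F·x = [11, 3]
P̄ = F·P·Fᵀ + Q = [31 6; 6 4]
S = H·P̄·Hᵀ + R = [91 88; 88 96]
K = P̄·Hᵀ·S⁻¹ = [-11/62 339/496; -11/31 91/248]
x' − x̄ = [-5209/496, -497/248] = K·y
y = (KᵀK)⁻¹·Kᵀ·(x' − x̄) = [-14, -19]
z = y + H·x̄ = [-14, -19] + [13, 16] = [-1, -3]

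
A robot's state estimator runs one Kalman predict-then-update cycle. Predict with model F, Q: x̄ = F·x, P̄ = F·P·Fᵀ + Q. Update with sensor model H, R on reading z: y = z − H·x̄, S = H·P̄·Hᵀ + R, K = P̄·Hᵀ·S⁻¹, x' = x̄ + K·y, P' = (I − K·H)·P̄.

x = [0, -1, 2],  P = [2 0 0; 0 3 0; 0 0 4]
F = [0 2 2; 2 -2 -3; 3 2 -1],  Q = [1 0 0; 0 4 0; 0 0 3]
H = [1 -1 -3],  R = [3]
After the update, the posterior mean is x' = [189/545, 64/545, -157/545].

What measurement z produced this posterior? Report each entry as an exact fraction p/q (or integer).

x̄ = F·x = [2, -4, -4]
P̄ = F·P·Fᵀ + Q = [29 -36 4; -36 60 12; 4 12 37]
S = H·P̄·Hᵀ + R = [545]
K = P̄·Hᵀ·S⁻¹ = [53/545; -132/545; -119/545]
x' − x̄ = [-901/545, 2244/545, 2023/545] = K·y
y = (KᵀK)⁻¹·Kᵀ·(x' − x̄) = [-17]
z = y + H·x̄ = [-17] + [18] = [1]

z = [1]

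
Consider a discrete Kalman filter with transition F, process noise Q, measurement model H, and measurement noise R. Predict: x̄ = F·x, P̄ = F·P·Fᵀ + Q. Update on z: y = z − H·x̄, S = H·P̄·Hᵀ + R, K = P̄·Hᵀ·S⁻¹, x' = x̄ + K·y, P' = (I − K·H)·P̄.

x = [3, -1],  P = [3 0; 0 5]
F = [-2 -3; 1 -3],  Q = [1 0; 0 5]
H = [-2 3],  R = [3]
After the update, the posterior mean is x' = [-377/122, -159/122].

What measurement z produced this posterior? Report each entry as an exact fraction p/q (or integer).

x̄ = F·x = [-3, 6]
P̄ = F·P·Fᵀ + Q = [58 39; 39 53]
S = H·P̄·Hᵀ + R = [244]
K = P̄·Hᵀ·S⁻¹ = [1/244; 81/244]
x' − x̄ = [-11/122, -891/122] = K·y
y = (KᵀK)⁻¹·Kᵀ·(x' − x̄) = [-22]
z = y + H·x̄ = [-22] + [24] = [2]

z = [2]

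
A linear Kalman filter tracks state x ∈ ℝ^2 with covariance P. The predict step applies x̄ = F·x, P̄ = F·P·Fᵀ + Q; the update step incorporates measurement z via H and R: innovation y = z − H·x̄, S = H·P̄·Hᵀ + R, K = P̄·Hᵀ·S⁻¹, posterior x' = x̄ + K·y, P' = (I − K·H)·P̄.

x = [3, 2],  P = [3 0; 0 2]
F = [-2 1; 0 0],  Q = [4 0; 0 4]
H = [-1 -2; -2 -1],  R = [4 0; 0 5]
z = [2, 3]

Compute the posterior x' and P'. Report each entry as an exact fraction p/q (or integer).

x̄ = F·x = [-4, 0]
P̄ = F·P·Fᵀ + Q = [18 0; 0 4]
y = z − H·x̄ = [-2, -5]
S = H·P̄·Hᵀ + R = [38 44; 44 81]
K = P̄·Hᵀ·S⁻¹ = [63/571 -288/571; -236/571 100/571]
x' = x̄ + K·y = [-970/571, -28/571]
P' = (I − K·H)·P̄ = [1044/571 -648/571; -648/571 796/571]

x' = [-970/571, -28/571]
P' = [1044/571 -648/571; -648/571 796/571]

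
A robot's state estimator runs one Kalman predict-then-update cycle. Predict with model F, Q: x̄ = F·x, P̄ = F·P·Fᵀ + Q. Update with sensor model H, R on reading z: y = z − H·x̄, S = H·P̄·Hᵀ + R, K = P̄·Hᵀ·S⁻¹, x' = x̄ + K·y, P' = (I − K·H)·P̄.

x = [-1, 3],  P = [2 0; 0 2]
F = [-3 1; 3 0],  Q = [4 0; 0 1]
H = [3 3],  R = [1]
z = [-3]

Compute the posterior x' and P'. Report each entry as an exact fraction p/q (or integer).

x̄ = F·x = [6, -3]
P̄ = F·P·Fᵀ + Q = [24 -18; -18 19]
y = z − H·x̄ = [-12]
S = H·P̄·Hᵀ + R = [64]
K = P̄·Hᵀ·S⁻¹ = [9/32; 3/64]
x' = x̄ + K·y = [21/8, -57/16]
P' = (I − K·H)·P̄ = [303/16 -603/32; -603/32 1207/64]

x' = [21/8, -57/16]
P' = [303/16 -603/32; -603/32 1207/64]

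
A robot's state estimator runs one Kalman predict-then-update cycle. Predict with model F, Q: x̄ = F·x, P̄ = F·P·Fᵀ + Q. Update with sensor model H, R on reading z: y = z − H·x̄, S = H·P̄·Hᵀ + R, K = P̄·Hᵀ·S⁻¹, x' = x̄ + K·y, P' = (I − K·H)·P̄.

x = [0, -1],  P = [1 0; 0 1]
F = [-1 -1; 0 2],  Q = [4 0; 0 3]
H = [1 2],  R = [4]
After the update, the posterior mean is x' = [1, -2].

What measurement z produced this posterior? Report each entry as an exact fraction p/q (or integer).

z = [-3]

x̄ = F·x = [1, -2]
P̄ = F·P·Fᵀ + Q = [6 -2; -2 7]
S = H·P̄·Hᵀ + R = [30]
K = P̄·Hᵀ·S⁻¹ = [1/15; 2/5]
x' − x̄ = [0, 0] = K·y
y = (KᵀK)⁻¹·Kᵀ·(x' − x̄) = [0]
z = y + H·x̄ = [0] + [-3] = [-3]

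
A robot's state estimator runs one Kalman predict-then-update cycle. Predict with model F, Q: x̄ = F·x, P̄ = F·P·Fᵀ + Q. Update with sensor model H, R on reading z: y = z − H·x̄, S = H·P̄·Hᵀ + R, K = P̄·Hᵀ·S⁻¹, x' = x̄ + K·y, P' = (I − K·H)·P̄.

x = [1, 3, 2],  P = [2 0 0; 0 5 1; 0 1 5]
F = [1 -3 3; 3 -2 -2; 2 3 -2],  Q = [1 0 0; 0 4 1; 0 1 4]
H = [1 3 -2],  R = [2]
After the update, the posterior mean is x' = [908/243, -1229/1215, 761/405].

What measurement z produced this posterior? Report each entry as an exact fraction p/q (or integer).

x̄ = F·x = [-2, -7, 7]
P̄ = F·P·Fᵀ + Q = [75 6 -56; 6 70 1; -56 1 65]
S = H·P̄·Hᵀ + R = [1215]
K = P̄·Hᵀ·S⁻¹ = [41/243; 214/1215; -61/405]
x' − x̄ = [1394/243, 7276/1215, -2074/405] = K·y
y = (KᵀK)⁻¹·Kᵀ·(x' − x̄) = [34]
z = y + H·x̄ = [34] + [-37] = [-3]

z = [-3]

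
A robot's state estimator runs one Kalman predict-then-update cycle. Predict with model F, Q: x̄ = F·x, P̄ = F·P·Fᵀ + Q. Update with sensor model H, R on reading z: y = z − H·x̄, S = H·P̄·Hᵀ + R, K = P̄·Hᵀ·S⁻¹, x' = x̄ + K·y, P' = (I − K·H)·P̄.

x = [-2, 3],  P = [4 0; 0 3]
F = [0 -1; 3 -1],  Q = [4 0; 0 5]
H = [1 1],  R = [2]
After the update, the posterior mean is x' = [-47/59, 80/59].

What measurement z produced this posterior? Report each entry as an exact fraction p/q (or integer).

x̄ = F·x = [-3, -9]
P̄ = F·P·Fᵀ + Q = [7 3; 3 44]
S = H·P̄·Hᵀ + R = [59]
K = P̄·Hᵀ·S⁻¹ = [10/59; 47/59]
x' − x̄ = [130/59, 611/59] = K·y
y = (KᵀK)⁻¹·Kᵀ·(x' − x̄) = [13]
z = y + H·x̄ = [13] + [-12] = [1]

z = [1]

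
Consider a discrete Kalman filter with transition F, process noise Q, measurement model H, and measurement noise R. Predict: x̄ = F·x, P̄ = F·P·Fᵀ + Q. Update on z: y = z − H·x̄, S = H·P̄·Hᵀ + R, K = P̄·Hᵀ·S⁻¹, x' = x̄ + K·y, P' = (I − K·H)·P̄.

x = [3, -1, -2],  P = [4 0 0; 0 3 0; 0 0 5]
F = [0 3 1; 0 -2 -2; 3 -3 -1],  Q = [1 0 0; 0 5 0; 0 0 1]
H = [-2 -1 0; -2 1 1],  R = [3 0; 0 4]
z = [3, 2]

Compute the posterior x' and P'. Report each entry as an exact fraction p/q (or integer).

x̄ = F·x = [-5, 6, 14]
P̄ = F·P·Fᵀ + Q = [33 -28 -32; -28 37 28; -32 28 69]
y = z − H·x̄ = [-1, -28]
S = H·P̄·Hᵀ + R = [60 131; 131 538]
K = P̄·Hᵀ·S⁻¹ = [-3938/15119 -2582/15119; -433/1163 367/1163; -1723/15119 4944/15119]
x' = x̄ + K·y = [639/15119, -2865/1163, 74957/15119]
P' = (I − K·H)·P̄ = [23951/15119 -2776/1163 73662/15119; -2776/1163 6851/1163 -10935/1163; 73662/15119 -10935/1163 309255/15119]

x' = [639/15119, -2865/1163, 74957/15119]
P' = [23951/15119 -2776/1163 73662/15119; -2776/1163 6851/1163 -10935/1163; 73662/15119 -10935/1163 309255/15119]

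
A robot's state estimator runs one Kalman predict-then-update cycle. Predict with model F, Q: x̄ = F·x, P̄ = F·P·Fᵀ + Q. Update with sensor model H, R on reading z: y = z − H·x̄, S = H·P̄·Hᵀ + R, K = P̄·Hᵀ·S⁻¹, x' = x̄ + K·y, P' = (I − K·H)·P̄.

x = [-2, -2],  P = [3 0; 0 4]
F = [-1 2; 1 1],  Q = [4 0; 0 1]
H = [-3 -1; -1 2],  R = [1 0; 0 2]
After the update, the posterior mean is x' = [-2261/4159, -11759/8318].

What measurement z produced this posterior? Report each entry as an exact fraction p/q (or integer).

x̄ = F·x = [-2, -4]
P̄ = F·P·Fᵀ + Q = [23 5; 5 8]
S = H·P̄·Hᵀ + R = [246 28; 28 37]
K = P̄·Hᵀ·S⁻¹ = [-1187/4159 -563/4159; -1159/8318 1675/4159]
x' − x̄ = [6057/4159, 21513/8318] = K·y
y = (KᵀK)⁻¹·Kᵀ·(x' − x̄) = [-7, 4]
z = y + H·x̄ = [-7, 4] + [10, -6] = [3, -2]

z = [3, -2]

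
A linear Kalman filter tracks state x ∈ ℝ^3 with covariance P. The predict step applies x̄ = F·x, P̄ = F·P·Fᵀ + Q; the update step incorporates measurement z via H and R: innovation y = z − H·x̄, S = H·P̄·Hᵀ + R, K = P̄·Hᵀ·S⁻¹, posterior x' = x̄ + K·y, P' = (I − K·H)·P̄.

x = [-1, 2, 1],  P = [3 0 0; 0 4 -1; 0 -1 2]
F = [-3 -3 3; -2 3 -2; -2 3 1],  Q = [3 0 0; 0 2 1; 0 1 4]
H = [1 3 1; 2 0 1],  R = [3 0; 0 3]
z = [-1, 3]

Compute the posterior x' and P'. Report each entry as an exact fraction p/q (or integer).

x̄ = F·x = [0, 6, 9]
P̄ = F·P·Fᵀ + Q = [102 -45 -18; -45 70 48; -18 48 48]
y = z − H·x̄ = [-28, -6]
S = H·P̄·Hᵀ + R = [765 72; 72 387]
K = P̄·Hᵀ·S⁻¹ = [-409/3591 1802/3591; 1055/3591 -586/3591; 2462/10773 -124/10773]
x' = x̄ + K·y = [640/3591, -4478/3591, 28765/10773]
P' = (I − K·H)·P̄ = [1139/399 134/399 -5032/1197; 134/399 227/399 -1390/1197; -5032/1197 -1390/1197 30068/3591]

x' = [640/3591, -4478/3591, 28765/10773]
P' = [1139/399 134/399 -5032/1197; 134/399 227/399 -1390/1197; -5032/1197 -1390/1197 30068/3591]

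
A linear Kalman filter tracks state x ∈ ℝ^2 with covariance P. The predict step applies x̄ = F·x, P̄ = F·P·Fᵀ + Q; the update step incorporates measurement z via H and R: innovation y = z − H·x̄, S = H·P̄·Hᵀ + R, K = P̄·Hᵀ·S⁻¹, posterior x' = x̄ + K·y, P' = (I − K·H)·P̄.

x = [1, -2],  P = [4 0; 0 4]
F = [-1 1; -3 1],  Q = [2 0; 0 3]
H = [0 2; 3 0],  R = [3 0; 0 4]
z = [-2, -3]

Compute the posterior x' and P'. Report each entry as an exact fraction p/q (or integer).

x̄ = F·x = [-3, -5]
P̄ = F·P·Fᵀ + Q = [10 16; 16 43]
y = z − H·x̄ = [8, 6]
S = H·P̄·Hᵀ + R = [175 96; 96 94]
K = P̄·Hᵀ·S⁻¹ = [64/3617 1089/3617; 1738/3617 72/3617]
x' = x̄ + K·y = [-3805/3617, -3749/3617]
P' = (I − K·H)·P̄ = [1452/3617 96/3617; 96/3617 2607/3617]

x' = [-3805/3617, -3749/3617]
P' = [1452/3617 96/3617; 96/3617 2607/3617]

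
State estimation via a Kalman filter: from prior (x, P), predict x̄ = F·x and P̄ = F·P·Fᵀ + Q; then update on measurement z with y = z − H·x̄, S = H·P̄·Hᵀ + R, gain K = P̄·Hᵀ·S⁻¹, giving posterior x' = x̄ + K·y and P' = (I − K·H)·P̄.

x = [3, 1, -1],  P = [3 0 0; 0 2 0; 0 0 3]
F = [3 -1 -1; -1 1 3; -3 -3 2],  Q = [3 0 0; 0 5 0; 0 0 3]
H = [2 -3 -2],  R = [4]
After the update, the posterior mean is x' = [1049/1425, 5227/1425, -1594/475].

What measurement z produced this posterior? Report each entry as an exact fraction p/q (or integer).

z = [-3]

x̄ = F·x = [9, -5, -14]
P̄ = F·P·Fᵀ + Q = [35 -20 -27; -20 37 21; -27 21 60]
S = H·P̄·Hᵀ + R = [1425]
K = P̄·Hᵀ·S⁻¹ = [184/1425; -193/1425; -79/475]
x' − x̄ = [-11776/1425, 12352/1425, 5056/475] = K·y
y = (KᵀK)⁻¹·Kᵀ·(x' − x̄) = [-64]
z = y + H·x̄ = [-64] + [61] = [-3]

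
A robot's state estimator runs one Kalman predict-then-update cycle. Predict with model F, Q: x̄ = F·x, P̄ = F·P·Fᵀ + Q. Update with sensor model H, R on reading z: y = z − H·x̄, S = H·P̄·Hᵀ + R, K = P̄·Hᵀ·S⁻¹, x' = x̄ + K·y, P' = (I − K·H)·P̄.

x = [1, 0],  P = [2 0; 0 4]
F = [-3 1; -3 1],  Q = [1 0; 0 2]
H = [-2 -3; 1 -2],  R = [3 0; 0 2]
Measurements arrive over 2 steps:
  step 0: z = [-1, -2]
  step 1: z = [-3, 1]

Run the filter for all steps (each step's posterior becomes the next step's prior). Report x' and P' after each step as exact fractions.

step 0: x̄ = F·x = [-3, -3]
step 0: P̄ = F·P·Fᵀ + Q = [23 22; 22 24]
step 0: y = z − H·x̄ = [-16, -5]
step 0: S = H·P̄·Hᵀ + R = [575 120; 120 33]
step 0: K = P̄·Hᵀ·S⁻¹ = [-392/1525 91/305; -236/1525 -206/915]
step 0: x' = x̄ + K·y = [-578/1525, 2753/4575]
step 0: P' = (I − K·H)·P̄ = [726/1525 -92/1525; -92/1525 892/4575]
step 1: x̄ = F·x = [1591/915, 1591/915]
step 1: P̄ = F·P·Fᵀ + Q = [1069/183 886/183; 886/183 1252/183]
step 1: y = z − H·x̄ = [1042/183, 2506/915]
step 1: S = H·P̄·Hᵀ + R = [26725/183 6260/183; 6260/183 2899/183]
step 1: K = P̄·Hᵀ·S⁻¹ = [-51928/209225 12279/41845; -32224/209225 -9438/41845]
step 1: x' = x̄ + K·y = [236271/209225, 51073/209225]
step 1: P' = (I − K·H)·P̄ = [97134/209225 -12828/209225; -12828/209225 40776/209225]

step 0: x' = [-578/1525, 2753/4575], P' = [726/1525 -92/1525; -92/1525 892/4575]
step 1: x' = [236271/209225, 51073/209225], P' = [97134/209225 -12828/209225; -12828/209225 40776/209225]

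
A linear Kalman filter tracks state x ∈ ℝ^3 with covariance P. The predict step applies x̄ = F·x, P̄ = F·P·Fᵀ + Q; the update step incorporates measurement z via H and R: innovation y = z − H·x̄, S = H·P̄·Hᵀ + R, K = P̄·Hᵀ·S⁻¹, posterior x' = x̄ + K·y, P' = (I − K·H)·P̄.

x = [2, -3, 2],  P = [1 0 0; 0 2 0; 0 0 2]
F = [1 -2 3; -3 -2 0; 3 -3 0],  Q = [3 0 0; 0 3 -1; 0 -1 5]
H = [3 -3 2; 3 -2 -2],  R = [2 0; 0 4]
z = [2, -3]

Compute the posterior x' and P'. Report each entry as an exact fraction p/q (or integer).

x' = [411143/130187, 516275/130187, 303080/130187]
P' = [1451660/130187 1725180/130187 427820/130187; 1725180/130187 2080954/130187 528622/130187; 427820/130187 528622/130187 182170/130187]

x̄ = F·x = [14, 0, 15]
P̄ = F·P·Fᵀ + Q = [30 5 15; 5 20 2; 15 2 32]
y = z − H·x̄ = [-70, -15]
S = H·P̄·Hᵀ + R = [646 191; 191 258]
K = P̄·Hᵀ·S⁻¹ = [17540/130187 12245/130187; -5039/130187 -10903/130187; 30967/130187 -34531/130187]
x' = x̄ + K·y = [411143/130187, 516275/130187, 303080/130187]
P' = (I − K·H)·P̄ = [1451660/130187 1725180/130187 427820/130187; 1725180/130187 2080954/130187 528622/130187; 427820/130187 528622/130187 182170/130187]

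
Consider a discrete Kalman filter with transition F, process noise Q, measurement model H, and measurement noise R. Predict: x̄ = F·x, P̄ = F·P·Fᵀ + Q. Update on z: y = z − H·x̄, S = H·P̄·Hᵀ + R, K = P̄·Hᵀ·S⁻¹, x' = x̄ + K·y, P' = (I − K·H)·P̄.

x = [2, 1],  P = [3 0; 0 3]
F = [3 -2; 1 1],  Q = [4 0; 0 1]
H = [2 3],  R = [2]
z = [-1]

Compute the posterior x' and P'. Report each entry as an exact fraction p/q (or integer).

x̄ = F·x = [4, 3]
P̄ = F·P·Fᵀ + Q = [43 3; 3 7]
y = z − H·x̄ = [-18]
S = H·P̄·Hᵀ + R = [273]
K = P̄·Hᵀ·S⁻¹ = [95/273; 9/91]
x' = x̄ + K·y = [-206/91, 111/91]
P' = (I − K·H)·P̄ = [2714/273 -582/91; -582/91 394/91]

x' = [-206/91, 111/91]
P' = [2714/273 -582/91; -582/91 394/91]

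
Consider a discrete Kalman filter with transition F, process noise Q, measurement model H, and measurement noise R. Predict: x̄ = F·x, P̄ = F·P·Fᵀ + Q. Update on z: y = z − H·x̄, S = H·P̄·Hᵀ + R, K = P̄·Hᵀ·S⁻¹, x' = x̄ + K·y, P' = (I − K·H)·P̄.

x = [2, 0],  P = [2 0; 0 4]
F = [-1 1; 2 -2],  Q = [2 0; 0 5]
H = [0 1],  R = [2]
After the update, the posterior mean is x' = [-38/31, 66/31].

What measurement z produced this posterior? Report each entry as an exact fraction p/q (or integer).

x̄ = F·x = [-2, 4]
P̄ = F·P·Fᵀ + Q = [8 -12; -12 29]
S = H·P̄·Hᵀ + R = [31]
K = P̄·Hᵀ·S⁻¹ = [-12/31; 29/31]
x' − x̄ = [24/31, -58/31] = K·y
y = (KᵀK)⁻¹·Kᵀ·(x' − x̄) = [-2]
z = y + H·x̄ = [-2] + [4] = [2]

z = [2]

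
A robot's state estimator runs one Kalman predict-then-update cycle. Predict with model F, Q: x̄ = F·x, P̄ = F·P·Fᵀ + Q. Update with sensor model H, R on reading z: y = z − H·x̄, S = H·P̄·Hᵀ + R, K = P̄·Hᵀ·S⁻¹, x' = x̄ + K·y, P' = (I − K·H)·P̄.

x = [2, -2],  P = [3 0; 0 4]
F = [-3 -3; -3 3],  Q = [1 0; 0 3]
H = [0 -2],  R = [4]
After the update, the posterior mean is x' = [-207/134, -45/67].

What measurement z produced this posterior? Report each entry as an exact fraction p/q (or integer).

z = [1]

x̄ = F·x = [0, -12]
P̄ = F·P·Fᵀ + Q = [64 -9; -9 66]
S = H·P̄·Hᵀ + R = [268]
K = P̄·Hᵀ·S⁻¹ = [9/134; -33/67]
x' − x̄ = [-207/134, 759/67] = K·y
y = (KᵀK)⁻¹·Kᵀ·(x' − x̄) = [-23]
z = y + H·x̄ = [-23] + [24] = [1]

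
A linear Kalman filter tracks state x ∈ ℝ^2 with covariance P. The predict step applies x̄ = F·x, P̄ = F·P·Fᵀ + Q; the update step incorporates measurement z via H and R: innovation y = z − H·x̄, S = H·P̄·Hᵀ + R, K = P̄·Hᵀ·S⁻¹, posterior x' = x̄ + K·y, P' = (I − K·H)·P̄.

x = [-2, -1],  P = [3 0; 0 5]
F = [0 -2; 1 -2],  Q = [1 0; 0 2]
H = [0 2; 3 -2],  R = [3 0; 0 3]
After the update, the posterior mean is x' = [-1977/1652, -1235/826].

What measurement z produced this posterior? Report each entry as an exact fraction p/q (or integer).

z = [-3, -1]

x̄ = F·x = [2, 0]
P̄ = F·P·Fᵀ + Q = [21 20; 20 25]
S = H·P̄·Hᵀ + R = [103 20; 20 52]
K = P̄·Hᵀ·S⁻¹ = [135/413 523/1652; 200/413 5/826]
x' − x̄ = [-5281/1652, -1235/826] = K·y
y = (KᵀK)⁻¹·Kᵀ·(x' − x̄) = [-3, -7]
z = y + H·x̄ = [-3, -7] + [0, 6] = [-3, -1]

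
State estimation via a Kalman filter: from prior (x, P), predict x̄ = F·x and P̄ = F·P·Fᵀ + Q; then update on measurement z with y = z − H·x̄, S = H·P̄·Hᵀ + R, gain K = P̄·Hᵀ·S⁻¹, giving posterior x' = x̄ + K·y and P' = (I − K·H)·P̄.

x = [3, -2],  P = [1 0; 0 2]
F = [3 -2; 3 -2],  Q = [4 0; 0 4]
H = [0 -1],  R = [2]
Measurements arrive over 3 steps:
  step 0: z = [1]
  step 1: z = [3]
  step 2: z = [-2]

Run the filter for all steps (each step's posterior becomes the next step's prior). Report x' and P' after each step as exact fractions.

step 0: x' = [61/23, 5/23], P' = [194/23 34/23; 34/23 42/23]
step 1: x' = [-290/137, -1112/411], P' = [1301/137 251/137; 251/137 799/411]
step 2: x' = [56258/31753, 61090/31753], P' = [302734/31753 58574/31753; 58574/31753 61862/31753]

step 0: x̄ = F·x = [13, 13]
step 0: P̄ = F·P·Fᵀ + Q = [21 17; 17 21]
step 0: y = z − H·x̄ = [14]
step 0: S = H·P̄·Hᵀ + R = [23]
step 0: K = P̄·Hᵀ·S⁻¹ = [-17/23; -21/23]
step 0: x' = x̄ + K·y = [61/23, 5/23]
step 0: P' = (I − K·H)·P̄ = [194/23 34/23; 34/23 42/23]
step 1: x̄ = F·x = [173/23, 173/23]
step 1: P̄ = F·P·Fᵀ + Q = [1598/23 1506/23; 1506/23 1598/23]
step 1: y = z − H·x̄ = [242/23]
step 1: S = H·P̄·Hᵀ + R = [1644/23]
step 1: K = P̄·Hᵀ·S⁻¹ = [-251/274; -799/822]
step 1: x' = x̄ + K·y = [-290/137, -1112/411]
step 1: P' = (I − K·H)·P̄ = [1301/137 251/137; 251/137 799/411]
step 2: x̄ = F·x = [-386/411, -386/411]
step 2: P̄ = F·P·Fᵀ + Q = [30931/411 29287/411; 29287/411 30931/411]
step 2: y = z − H·x̄ = [-1208/411]
step 2: S = H·P̄·Hᵀ + R = [31753/411]
step 2: K = P̄·Hᵀ·S⁻¹ = [-29287/31753; -30931/31753]
step 2: x' = x̄ + K·y = [56258/31753, 61090/31753]
step 2: P' = (I − K·H)·P̄ = [302734/31753 58574/31753; 58574/31753 61862/31753]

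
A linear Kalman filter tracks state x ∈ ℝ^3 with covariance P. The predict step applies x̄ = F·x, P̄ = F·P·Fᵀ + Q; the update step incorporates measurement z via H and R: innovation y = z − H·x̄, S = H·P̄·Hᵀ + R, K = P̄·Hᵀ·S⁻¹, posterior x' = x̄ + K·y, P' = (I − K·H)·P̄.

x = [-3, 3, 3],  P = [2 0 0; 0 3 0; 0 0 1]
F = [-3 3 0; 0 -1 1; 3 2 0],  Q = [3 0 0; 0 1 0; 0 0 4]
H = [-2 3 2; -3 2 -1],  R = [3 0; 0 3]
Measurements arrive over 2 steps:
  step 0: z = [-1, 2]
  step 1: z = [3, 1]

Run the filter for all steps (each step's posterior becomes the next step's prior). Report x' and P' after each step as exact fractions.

step 0: x̄ = F·x = [18, 0, -3]
step 0: P̄ = F·P·Fᵀ + Q = [48 -9 0; -9 5 -6; 0 -6 34]
step 0: y = z − H·x̄ = [41, 53]
step 0: S = H·P̄·Hᵀ + R = [412 361; 361 621]
step 0: K = P̄·Hᵀ·S⁻¹ = [-17901/125531 -22341/125531; -2482/125531 10135/125531; 6808/17933 -5286/17933]
step 0: x' = x̄ + K·y = [48792/17933, 62199/17933, -54829/17933]
step 0: P' = (I − K·H)·P̄ = [204423/125531 206805/125531 -18948/17933; 206805/125531 243972/125531 -23268/17933; -18948/17933 -23268/17933 26166/17933]
step 1: x̄ = F·x = [40221/17933, -117028/17933, 270774/17933]
step 1: P̄ = F·P·Fᵀ + Q = [689658/125531 -202221/125531 34920/17933; -202221/125531 878417/125531 -261717/17933; 34920/17933 -261717/17933 828497/17933]
step 1: y = z − H·x̄ = [-56223/17933, 643426/17933]
step 1: S = H·P̄·Hᵀ + R = [12725798/125531 -2371414/125531; -2371414/125531 27118030/125531]
step 1: K = P̄·Hᵀ·S⁻¹ = [-187378167/1352155912 -151903227/1352155912; -27808673/1352155912 206764499/1352155912; 127518569/338038978 -57978567/169019489]
step 1: x' = x̄ + K·y = [-1830059673/1352155912, -1318182151/1352155912, 543849597/338038978]
step 1: P' = (I − K·H)·P̄ = [1905110121/1352155912 1966761015/1352155912 -331524663/338038978; 1966761015/1352155912 2413035585/1352155912 -423626343/338038978; -331524663/338038978 -423626343/338038978 495192705/338038978]

step 0: x' = [48792/17933, 62199/17933, -54829/17933], P' = [204423/125531 206805/125531 -18948/17933; 206805/125531 243972/125531 -23268/17933; -18948/17933 -23268/17933 26166/17933]
step 1: x' = [-1830059673/1352155912, -1318182151/1352155912, 543849597/338038978], P' = [1905110121/1352155912 1966761015/1352155912 -331524663/338038978; 1966761015/1352155912 2413035585/1352155912 -423626343/338038978; -331524663/338038978 -423626343/338038978 495192705/338038978]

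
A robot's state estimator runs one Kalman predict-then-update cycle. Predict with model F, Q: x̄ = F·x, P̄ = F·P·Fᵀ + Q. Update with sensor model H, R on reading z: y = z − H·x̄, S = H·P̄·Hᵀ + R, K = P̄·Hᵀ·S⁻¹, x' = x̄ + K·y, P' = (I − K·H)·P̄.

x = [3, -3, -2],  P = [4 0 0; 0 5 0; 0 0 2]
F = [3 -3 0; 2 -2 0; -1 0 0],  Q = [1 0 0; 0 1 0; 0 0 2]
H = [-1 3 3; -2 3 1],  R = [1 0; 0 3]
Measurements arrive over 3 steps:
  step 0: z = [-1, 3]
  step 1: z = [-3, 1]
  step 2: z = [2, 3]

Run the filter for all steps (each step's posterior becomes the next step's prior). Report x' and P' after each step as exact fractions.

step 0: x̄ = F·x = [18, 12, -3]
step 0: P̄ = F·P·Fᵀ + Q = [82 54 -12; 54 37 -8; -12 -8 6]
step 0: y = z − H·x̄ = [-10, 6]
step 0: S = H·P̄·Hᵀ + R = [74 17; 17 22]
step 0: K = P̄·Hᵀ·S⁻¹ = [1206/1339 -1784/1339; 811/1339 -931/1339; 30/1339 342/1339]
step 0: x' = x̄ + K·y = [1338/1339, 2372/1339, -2265/1339]
step 0: P' = (I − K·H)·P̄ = [31758/1339 23588/1339 -12600/1339; 23588/1339 18125/1339 -9992/1339; -12600/1339 -9992/1339 5802/1339]
step 1: x̄ = F·x = [-3102/1339, -2068/1339, -1338/1339]
step 1: P̄ = F·P·Fᵀ + Q = [25702/1339 16242/1339 -24510/1339; 16242/1339 12167/1339 -16340/1339; -24510/1339 -16340/1339 34436/1339]
step 1: y = z − H·x̄ = [3099/1339, 2677/1339]
step 1: S = H·P̄·Hᵀ + R = [201956/1339 93527/1339; 93527/1339 55860/1339]
step 1: K = P̄·Hᵀ·S⁻¹ = [-4244/38621 -81842/270347; -48443/270347 150281/1892429; 125996/270347 -310070/1892429]
step 1: x' = x̄ + K·y = [-858680/270347, -3407106/1892429, -469676/1892429]
step 1: P' = (I − K·H)·P̄ = [343850/38621 1887980/270347 -1095566/270347; 1887980/270347 11295155/1892429 -7002902/1892429; -1095566/270347 -7002902/1892429 4740572/1892429]
step 2: x̄ = F·x = [-7810962/1892429, -5207308/1892429, 858680/270347]
step 2: P̄ = F·P·Fᵀ + Q = [17301194/1892429 10272510/1892429 -1556910/270347; 10272510/1892429 8740769/1892429 -1037940/270347; -1556910/270347 -1037940/270347 421092/38621]
step 2: y = z − H·x̄ = [-6436460/1892429, -47639/270347]
step 2: S = H·P̄·Hᵀ + R = [156536836/1892429 10259839/270347; 10259839/270347 1039028/38621]
step 2: K = P̄·Hᵀ·S⁻¹ = [842196/30321803 -69530302/212252621; -13860669/212252621 90515679/1485768347; 84152268/212252621 -228813426/1485768347]
step 2: x' = x̄ + K·y = [-883867244/212252621, -3774272347/1485768347, 2755929602/1485768347]
step 2: P' = (I − K·H)·P̄ = [208678182/30321803 1112011380/212252621 -623130498/212252621; 1112011380/212252621 6638677349/1485768347 -4076325690/1485768347; -623130498/212252621 -4076325690/1485768347 2818709820/1485768347]

step 0: x' = [1338/1339, 2372/1339, -2265/1339], P' = [31758/1339 23588/1339 -12600/1339; 23588/1339 18125/1339 -9992/1339; -12600/1339 -9992/1339 5802/1339]
step 1: x' = [-858680/270347, -3407106/1892429, -469676/1892429], P' = [343850/38621 1887980/270347 -1095566/270347; 1887980/270347 11295155/1892429 -7002902/1892429; -1095566/270347 -7002902/1892429 4740572/1892429]
step 2: x' = [-883867244/212252621, -3774272347/1485768347, 2755929602/1485768347], P' = [208678182/30321803 1112011380/212252621 -623130498/212252621; 1112011380/212252621 6638677349/1485768347 -4076325690/1485768347; -623130498/212252621 -4076325690/1485768347 2818709820/1485768347]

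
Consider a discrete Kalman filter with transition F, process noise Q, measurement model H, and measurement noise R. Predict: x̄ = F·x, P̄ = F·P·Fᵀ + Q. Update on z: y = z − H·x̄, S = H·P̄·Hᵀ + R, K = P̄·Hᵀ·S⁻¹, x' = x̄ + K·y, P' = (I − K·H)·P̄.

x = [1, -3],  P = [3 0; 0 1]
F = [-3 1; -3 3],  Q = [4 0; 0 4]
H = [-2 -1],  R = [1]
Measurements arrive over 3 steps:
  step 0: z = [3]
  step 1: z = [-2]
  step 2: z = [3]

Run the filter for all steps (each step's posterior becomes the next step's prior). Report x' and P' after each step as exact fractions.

step 0: x̄ = F·x = [-6, -12]
step 0: P̄ = F·P·Fᵀ + Q = [32 30; 30 40]
step 0: y = z − H·x̄ = [-21]
step 0: S = H·P̄·Hᵀ + R = [289]
step 0: K = P̄·Hᵀ·S⁻¹ = [-94/289; -100/289]
step 0: x' = x̄ + K·y = [240/289, -1368/289]
step 0: P' = (I − K·H)·P̄ = [412/289 -730/289; -730/289 1560/289]
step 1: x̄ = F·x = [-2088/289, -4824/289]
step 1: P̄ = F·P·Fᵀ + Q = [10804/289 17148/289; 17148/289 32044/289]
step 1: y = z − H·x̄ = [-9578/289]
step 1: S = H·P̄·Hᵀ + R = [144141/289]
step 1: K = P̄·Hᵀ·S⁻¹ = [-38756/144141; -66340/144141]
step 1: x' = x̄ + K·y = [243040/144141, -207376/144141]
step 1: P' = (I − K·H)·P̄ = [191252/144141 -343748/144141; -343748/144141 753836/144141]
step 2: x̄ = F·x = [-936496/144141, -450416/48047]
step 2: P̄ = F·P·Fᵀ + Q = [5114156/144141 2702584/48047; 2702584/48047 5089940/48047]
step 2: y = z − H·x̄ = [-2791817/144141]
step 2: S = H·P̄·Hᵀ + R = [68301593/144141]
step 2: K = P̄·Hᵀ·S⁻¹ = [-18336064/68301593; -31485324/68301593]
step 2: x' = x̄ + K·y = [-88616240/68301593, -30464116/68301593]
step 2: P' = (I − K·H)·P̄ = [90839932/68301593 -163343800/68301593; -163343800/68301593 358172924/68301593]

step 0: x' = [240/289, -1368/289], P' = [412/289 -730/289; -730/289 1560/289]
step 1: x' = [243040/144141, -207376/144141], P' = [191252/144141 -343748/144141; -343748/144141 753836/144141]
step 2: x' = [-88616240/68301593, -30464116/68301593], P' = [90839932/68301593 -163343800/68301593; -163343800/68301593 358172924/68301593]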